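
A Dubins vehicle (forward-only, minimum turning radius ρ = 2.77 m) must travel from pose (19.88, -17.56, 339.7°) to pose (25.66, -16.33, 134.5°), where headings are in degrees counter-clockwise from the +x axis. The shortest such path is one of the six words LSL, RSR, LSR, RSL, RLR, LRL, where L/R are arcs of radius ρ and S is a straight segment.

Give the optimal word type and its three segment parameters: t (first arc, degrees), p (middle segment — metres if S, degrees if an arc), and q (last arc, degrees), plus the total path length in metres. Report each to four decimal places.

RLR: t = 55.5654°, p = 218.7307°, q = 8.3654°, L = 13.6654 m

Let ψ = atan2(Δy, Δx) = atan2(1.23, 5.78) = 12.0135° be the start→goal bearing.
Normalize: d = |goal − start| / ρ = 5.909425/2.77 = 2.133366, α = (θ_start − ψ) mod 360° = 327.6865° = 5.719208 rad, β = (θ_goal − ψ) mod 360° = 122.4865° = 2.137793 rad.
Common terms: sin α = -0.534551, cos α = 0.845136, sin β = 0.843518, cos β = -0.537101, cos(α−β) = -0.904827, d² = 4.551252. Work in radians in the unit-radius frame; every candidate has L = ρ·(t + p + q).
LSL: p² = 2 + d² − 2cos(α−β) + 2d(sin α − sin β) = 2.481052; p = √p² = 1.575136; φ = atan2(cos β − cos α, d + sin α − sin β) = -1.070697 rad; t = (φ − α) mod 2π = 5.776465 rad, q = (β − φ) mod 2π = 3.208490 rad → L = 2.77·(5.776465 + 1.575136 + 3.208490) = 2.77·10.560091 = 29.251451 m
RSR: p² = 2 + d² − 2cos(α−β) + 2d(sin β − sin α) = 14.240760; p = √p² = 3.773693; φ = atan2(cos α − cos β, d − sin α + sin β) = 0.375010 rad; t = (α − φ) mod 2π = 5.344198 rad, q = (φ − β) mod 2π = 4.520403 rad → L = 2.77·(5.344198 + 3.773693 + 4.520403) = 2.77·13.638294 = 37.778074 m
LSR: p² = d² − 2 + 2cos(α−β) + 2d(sin α + sin β) = 2.059875; p = √p² = 1.435227; φ = atan2(−cos α − cos β, d + sin α + sin β) − atan2(−2, p) = 0.822886 rad; t = (φ − α) mod 2π = 1.386863 rad, q = (φ − β) mod 2π = 4.968279 rad → L = 2.77·(1.386863 + 1.435227 + 4.968279) = 2.77·7.790368 = 21.579320 m
RSL: p² = d² − 2 + 2cos(α−β) − 2d(sin α + sin β) = -0.576680 < 0 → infeasible
RLR: c = (6 − d² + 2cos(α−β) + 2d(sin α − sin β))/8 = -0.780095; p = 2π − arccos c = 3.817571 rad; φ = atan2(cos α − cos β, d − sin α + sin β) = 0.375010 rad; t = (α − φ + p/2) mod 2π = 0.969798 rad, q = (α − β − t + p) mod 2π = 0.146003 rad → L = 2.77·(0.969798 + 3.817571 + 0.146003) = 2.77·4.933373 = 13.665444 m
LRL: c = (6 − d² + 2cos(α−β) − 2d(sin α − sin β))/8 = 0.689868; p = 2π − arccos c = 5.473696 rad; φ = atan2(cos β − cos α, d + sin α − sin β) = -1.070697 rad; t = (φ − α + p/2) mod 2π = 2.230128 rad, q = (β − α − t + p) mod 2π = 5.945338 rad → L = 2.77·(2.230128 + 5.473696 + 5.945338) = 2.77·13.649162 = 37.808180 m
Shortest: RLR with L = 13.665444 m ≈ 13.6654 m
Convert RLR to answer units (arcs ×180/π): t = 0.969798·180/π = 55.5654°, p = 3.817571·180/π = 218.7307°, q = 0.146003·180/π = 8.3654°, L = 13.6654 m.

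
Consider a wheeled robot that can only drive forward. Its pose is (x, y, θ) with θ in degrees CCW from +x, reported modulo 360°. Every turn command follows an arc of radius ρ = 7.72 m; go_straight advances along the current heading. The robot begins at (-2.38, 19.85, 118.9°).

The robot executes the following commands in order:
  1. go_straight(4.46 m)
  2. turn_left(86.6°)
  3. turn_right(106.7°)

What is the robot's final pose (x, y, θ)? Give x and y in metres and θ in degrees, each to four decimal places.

(-25.5702, 32.7785, 98.8000°)

set_pose: (x, y, θ) = (-2.3800, 19.8500, 118.9000°), ρ = 7.72
go_straight(4.46): x += 4.46·cos θ, y += 4.46·sin θ → (-4.5354, 23.7546, 118.9000°)
turn_left(86.6°): centre at ρ to the left, rotate +86.6° → (-14.6176, 26.9916, 205.5000°)
turn_right(106.7°): centre at ρ to the right, rotate −106.7° → (-25.5702, 32.7785, 98.8000°)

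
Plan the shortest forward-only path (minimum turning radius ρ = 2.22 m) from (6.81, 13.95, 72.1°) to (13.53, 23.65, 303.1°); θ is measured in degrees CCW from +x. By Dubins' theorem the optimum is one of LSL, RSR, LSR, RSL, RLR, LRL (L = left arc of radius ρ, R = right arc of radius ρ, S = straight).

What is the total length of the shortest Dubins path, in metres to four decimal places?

Let ψ = atan2(Δy, Δx) = atan2(9.70, 6.72) = 55.2864° be the start→goal bearing.
Normalize: d = |goal − start| / ρ = 11.800356/2.22 = 5.315476, α = (θ_start − ψ) mod 360° = 16.8136° = 0.293452 rad, β = (θ_goal − ψ) mod 360° = 247.8136° = 4.325163 rad.
Common terms: sin α = 0.289259, cos α = 0.957251, sin β = -0.925960, cos β = -0.377621, cos(α−β) = -0.629320, d² = 28.254281. Work in radians in the unit-radius frame; every candidate has L = ρ·(t + p + q).
LSL: p² = 2 + d² − 2cos(α−β) + 2d(sin α − sin β) = 44.431854; p = √p² = 6.665722; φ = atan2(cos β − cos α, d + sin α − sin β) = -0.201622 rad; t = (φ − α) mod 2π = 5.788111 rad, q = (β − φ) mod 2π = 4.526785 rad → L = 2.22·(5.788111 + 6.665722 + 4.526785) = 2.22·16.980618 = 37.696972 m
RSR: p² = 2 + d² − 2cos(α−β) + 2d(sin β − sin α) = 18.593991; p = √p² = 4.312075; φ = atan2(cos α − cos β, d − sin α + sin β) = 0.314737 rad; t = (α − φ) mod 2π = 6.261901 rad, q = (φ − β) mod 2π = 2.272759 rad → L = 2.22·(6.261901 + 4.312075 + 2.272759) = 2.22·12.846735 = 28.519752 m
LSR: p² = d² − 2 + 2cos(α−β) + 2d(sin α + sin β) = 18.226899; p = √p² = 4.269297; φ = atan2(−cos α − cos β, d + sin α + sin β) − atan2(−2, p) = 0.314843 rad; t = (φ − α) mod 2π = 0.021391 rad, q = (φ − β) mod 2π = 2.272865 rad → L = 2.22·(0.021391 + 4.269297 + 2.272865) = 2.22·6.563553 = 14.571088 m
RSL: p² = d² − 2 + 2cos(α−β) − 2d(sin α + sin β) = 31.764383; p = √p² = 5.635990; φ = atan2(cos α + cos β, d − sin α − sin β) − atan2(2, p) = -0.243925 rad; t = (α − φ) mod 2π = 0.537377 rad, q = (β − φ) mod 2π = 4.569088 rad → L = 2.22·(0.537377 + 5.635990 + 4.569088) = 2.22·10.742455 = 23.848250 m
RLR: c = (6 − d² + 2cos(α−β) + 2d(sin α − sin β))/8 = -1.324249, |c| > 1 → infeasible
LRL: c = (6 − d² + 2cos(α−β) − 2d(sin α − sin β))/8 = -4.553982, |c| > 1 → infeasible
Shortest: LSR with L = 14.571088 m ≈ 14.5711 m

14.5711 m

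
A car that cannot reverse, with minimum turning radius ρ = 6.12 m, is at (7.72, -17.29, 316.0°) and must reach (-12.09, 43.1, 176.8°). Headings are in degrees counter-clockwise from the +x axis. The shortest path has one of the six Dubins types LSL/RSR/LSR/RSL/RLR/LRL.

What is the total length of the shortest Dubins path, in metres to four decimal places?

79.1115 m

Let ψ = atan2(Δy, Δx) = atan2(60.39, -19.81) = 108.1613° be the start→goal bearing.
Normalize: d = |goal − start| / ρ = 63.556181/6.12 = 10.384997, α = (θ_start − ψ) mod 360° = 207.8387° = 3.627470 rad, β = (θ_goal − ψ) mod 360° = 68.6387° = 1.197972 rad.
Common terms: sin α = -0.466984, cos α = -0.884266, sin β = 0.931302, cos β = 0.364247, cos(α−β) = -0.756995, d² = 107.848162. Work in radians in the unit-radius frame; every candidate has L = ρ·(t + p + q).
LSL: p² = 2 + d² − 2cos(α−β) + 2d(sin α − sin β) = 82.319746; p = √p² = 9.073023; φ = atan2(cos β − cos α, d + sin α − sin β) = 0.138045 rad; t = (φ − α) mod 2π = 2.793760 rad, q = (β − φ) mod 2π = 1.059927 rad → L = 6.12·(2.793760 + 9.073023 + 1.059927) = 6.12·12.926710 = 79.111465 m
RSR: p² = 2 + d² − 2cos(α−β) + 2d(sin β − sin α) = 140.404558; p = √p² = 11.849243; φ = atan2(cos α − cos β, d − sin α + sin β) = -0.105562 rad; t = (α − φ) mod 2π = 3.733033 rad, q = (φ − β) mod 2π = 4.979651 rad → L = 6.12·(3.733033 + 11.849243 + 4.979651) = 6.12·20.561927 = 125.838991 m
LSR: p² = d² − 2 + 2cos(α−β) + 2d(sin α + sin β) = 113.978050; p = √p² = 10.676050; φ = atan2(−cos α − cos β, d + sin α + sin β) − atan2(−2, p) = 0.233083 rad; t = (φ − α) mod 2π = 2.888798 rad, q = (φ − β) mod 2π = 5.318297 rad → L = 6.12·(2.888798 + 10.676050 + 5.318297) = 6.12·18.883145 = 115.564848 m
RSL: p² = d² − 2 + 2cos(α−β) − 2d(sin α + sin β) = 94.690294; p = √p² = 9.730894; φ = atan2(cos α + cos β, d − sin α − sin β) − atan2(2, p) = -0.255078 rad; t = (α − φ) mod 2π = 3.882548 rad, q = (β − φ) mod 2π = 1.453050 rad → L = 6.12·(3.882548 + 9.730894 + 1.453050) = 6.12·15.066491 = 92.206926 m
RLR: c = (6 − d² + 2cos(α−β) + 2d(sin α − sin β))/8 = -16.550570, |c| > 1 → infeasible
LRL: c = (6 − d² + 2cos(α−β) − 2d(sin α − sin β))/8 = -9.289968, |c| > 1 → infeasible
Shortest: LSL with L = 79.111465 m ≈ 79.1115 m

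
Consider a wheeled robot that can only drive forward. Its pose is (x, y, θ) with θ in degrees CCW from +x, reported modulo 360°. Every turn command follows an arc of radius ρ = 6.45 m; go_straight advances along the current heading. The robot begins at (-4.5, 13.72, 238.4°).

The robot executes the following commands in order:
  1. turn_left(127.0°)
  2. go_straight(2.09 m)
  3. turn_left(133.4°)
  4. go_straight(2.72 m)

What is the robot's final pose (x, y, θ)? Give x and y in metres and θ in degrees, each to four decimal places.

set_pose: (x, y, θ) = (-4.5000, 13.7200, 238.4000°), ρ = 6.45
turn_left(127.0°): centre at ρ to the left, rotate +127.0° → (1.6006, 3.9189, 365.4000° ≡ 5.4000°)
go_straight(2.09): x += 2.09·cos θ, y += 2.09·sin θ → (3.6814, 4.1156, 5.4000°)
turn_left(133.4°): centre at ρ to the left, rotate +133.4° → (7.3229, 15.3901, 138.8000°)
go_straight(2.72): x += 2.72·cos θ, y += 2.72·sin θ → (5.2763, 17.1817, 138.8000°)

(5.2763, 17.1817, 138.8000°)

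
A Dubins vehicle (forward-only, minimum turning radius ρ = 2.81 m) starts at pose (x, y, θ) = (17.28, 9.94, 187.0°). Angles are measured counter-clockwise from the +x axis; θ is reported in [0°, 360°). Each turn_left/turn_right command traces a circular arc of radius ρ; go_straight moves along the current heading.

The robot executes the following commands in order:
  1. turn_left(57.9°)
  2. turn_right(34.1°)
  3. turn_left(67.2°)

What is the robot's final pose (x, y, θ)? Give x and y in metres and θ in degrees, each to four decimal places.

set_pose: (x, y, θ) = (17.2800, 9.9400, 187.0000°), ρ = 2.81
turn_left(57.9°): centre at ρ to the left, rotate +57.9° → (15.0778, 8.3429, 244.9000°)
turn_right(34.1°): centre at ρ to the right, rotate −34.1° → (13.9720, 7.1213, 210.8000°)
turn_left(67.2°): centre at ρ to the left, rotate +67.2° → (12.6282, 4.3165, 278.0000°)

(12.6282, 4.3165, 278.0000°)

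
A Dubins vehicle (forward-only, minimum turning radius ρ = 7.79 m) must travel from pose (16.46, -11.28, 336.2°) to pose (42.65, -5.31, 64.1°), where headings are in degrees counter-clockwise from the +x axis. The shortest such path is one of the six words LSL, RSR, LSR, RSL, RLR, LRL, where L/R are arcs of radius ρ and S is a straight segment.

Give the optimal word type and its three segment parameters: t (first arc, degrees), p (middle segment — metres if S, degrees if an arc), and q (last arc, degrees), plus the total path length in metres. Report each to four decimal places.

LSL: t = 31.7686°, p = 16.1952 m, q = 56.1314°, L = 28.1462 m

Let ψ = atan2(Δy, Δx) = atan2(5.97, 26.19) = 12.8411° be the start→goal bearing.
Normalize: d = |goal − start| / ρ = 26.861813/7.79 = 3.448243, α = (θ_start − ψ) mod 360° = 323.3589° = 5.643677 rad, β = (θ_goal − ψ) mod 360° = 51.2589° = 0.894636 rad.
Common terms: sin α = -0.596801, cos α = 0.802389, sin β = 0.779981, cos β = 0.625803, cos(α−β) = 0.036644, d² = 11.890380. Work in radians in the unit-radius frame; every candidate has L = ρ·(t + p + q).
LSL: p² = 2 + d² − 2cos(α−β) + 2d(sin α − sin β) = 4.322132; p = √p² = 2.078974; φ = atan2(cos β − cos α, d + sin α − sin β) = -0.085042 rad; t = (φ − α) mod 2π = 0.554467 rad, q = (β − φ) mod 2π = 0.979678 rad → L = 7.79·(0.554467 + 2.078974 + 0.979678) = 7.79·3.613118 = 28.146190 m
RSR: p² = 2 + d² − 2cos(α−β) + 2d(sin β − sin α) = 23.312053; p = √p² = 4.828256; φ = atan2(cos α − cos β, d − sin α + sin β) = 0.036582 rad; t = (α − φ) mod 2π = 5.607095 rad, q = (φ − β) mod 2π = 5.425131 rad → L = 7.79·(5.607095 + 4.828256 + 5.425131) = 7.79·15.860482 = 123.553154 m
LSR: p² = d² − 2 + 2cos(α−β) + 2d(sin α + sin β) = 11.226967; p = √p² = 3.350667; φ = atan2(−cos α − cos β, d + sin α + sin β) − atan2(−2, p) = 0.163428 rad; t = (φ − α) mod 2π = 0.802937 rad, q = (φ − β) mod 2π = 5.551977 rad → L = 7.79·(0.802937 + 3.350667 + 5.551977) = 7.79·9.705581 = 75.606473 m
RSL: p² = d² − 2 + 2cos(α−β) − 2d(sin α + sin β) = 8.700368; p = √p² = 2.949639; φ = atan2(cos α + cos β, d − sin α − sin β) − atan2(2, p) = -0.183501 rad; t = (α − φ) mod 2π = 5.827178 rad, q = (β − φ) mod 2π = 1.078137 rad → L = 7.79·(5.827178 + 2.949639 + 1.078137) = 7.79·9.854954 = 76.770089 m
RLR: c = (6 − d² + 2cos(α−β) + 2d(sin α − sin β))/8 = -1.914007, |c| > 1 → infeasible
LRL: c = (6 − d² + 2cos(α−β) − 2d(sin α − sin β))/8 = 0.459734; p = 2π − arccos c = 5.190084 rad; φ = atan2(cos β − cos α, d + sin α − sin β) = -0.085042 rad; t = (φ − α + p/2) mod 2π = 3.149509 rad, q = (β − α − t + p) mod 2π = 3.574720 rad → L = 7.79·(3.149509 + 5.190084 + 3.574720) = 7.79·11.914313 = 92.812495 m
Shortest: LSL with L = 28.146190 m ≈ 28.1462 m
Convert LSL to answer units (arcs ×180/π): t = 0.554467·180/π = 31.7686°, p = ρ·p = 7.79·2.078974 = 16.1952 m, q = 0.979678·180/π = 56.1314°, L = 28.1462 m.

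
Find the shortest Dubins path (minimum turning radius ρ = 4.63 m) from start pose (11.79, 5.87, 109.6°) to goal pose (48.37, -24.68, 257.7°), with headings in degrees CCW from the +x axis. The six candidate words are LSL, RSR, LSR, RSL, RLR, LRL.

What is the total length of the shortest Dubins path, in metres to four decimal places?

Let ψ = atan2(Δy, Δx) = atan2(-30.55, 36.58) = -39.8671° be the start→goal bearing.
Normalize: d = |goal − start| / ρ = 47.659195/4.63 = 10.293563, α = (θ_start − ψ) mod 360° = 149.4671° = 2.608694 rad, β = (θ_goal − ψ) mod 360° = 297.5671° = 5.193526 rad.
Common terms: sin α = 0.508032, cos α = -0.861338, sin β = -0.886469, cos β = 0.462788, cos(α−β) = -0.848972, d² = 105.957433. Work in radians in the unit-radius frame; every candidate has L = ρ·(t + p + q).
LSL: p² = 2 + d² − 2cos(α−β) + 2d(sin α − sin β) = 138.364155; p = √p² = 11.762829; φ = atan2(cos β − cos α, d + sin α − sin β) = 0.112808 rad; t = (φ − α) mod 2π = 3.787299 rad, q = (β − φ) mod 2π = 5.080719 rad → L = 4.63·(3.787299 + 11.762829 + 5.080719) = 4.63·20.630847 = 95.520823 m
RSR: p² = 2 + d² − 2cos(α−β) + 2d(sin β − sin α) = 80.946598; p = √p² = 8.997033; φ = atan2(cos α − cos β, d − sin α + sin β) = -0.147710 rad; t = (α − φ) mod 2π = 2.756404 rad, q = (φ − β) mod 2π = 0.941949 rad → L = 4.63·(2.756404 + 8.997033 + 0.941949) = 4.63·12.695385 = 58.779635 m
LSR: p² = d² − 2 + 2cos(α−β) + 2d(sin α + sin β) = 94.468566; p = √p² = 9.719494; φ = atan2(−cos α − cos β, d + sin α + sin β) − atan2(−2, p) = 0.243114 rad; t = (φ − α) mod 2π = 3.917605 rad, q = (φ − β) mod 2π = 1.332773 rad → L = 4.63·(3.917605 + 9.719494 + 1.332773) = 4.63·14.969872 = 69.310510 m
RSL: p² = d² − 2 + 2cos(α−β) − 2d(sin α + sin β) = 110.050414; p = √p² = 10.490492; φ = atan2(cos α + cos β, d − sin α − sin β) − atan2(2, p) = -0.225716 rad; t = (α − φ) mod 2π = 2.834410 rad, q = (β − φ) mod 2π = 5.419243 rad → L = 4.63·(2.834410 + 10.490492 + 5.419243) = 4.63·18.744144 = 86.785387 m
RLR: c = (6 − d² + 2cos(α−β) + 2d(sin α − sin β))/8 = -9.118325, |c| > 1 → infeasible
LRL: c = (6 − d² + 2cos(α−β) − 2d(sin α − sin β))/8 = -16.295519, |c| > 1 → infeasible
Shortest: RSR with L = 58.779635 m ≈ 58.7796 m

58.7796 m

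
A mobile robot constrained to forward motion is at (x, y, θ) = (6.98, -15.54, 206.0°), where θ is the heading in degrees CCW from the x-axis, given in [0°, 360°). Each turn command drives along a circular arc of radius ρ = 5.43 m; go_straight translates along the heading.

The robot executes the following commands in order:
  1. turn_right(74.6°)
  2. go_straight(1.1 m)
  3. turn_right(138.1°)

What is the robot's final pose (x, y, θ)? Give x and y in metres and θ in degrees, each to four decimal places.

set_pose: (x, y, θ) = (6.9800, -15.5400, 206.0000°), ρ = 5.43
turn_right(74.6°): centre at ρ to the right, rotate −74.6° → (0.5265, -14.2505, 131.4000°)
go_straight(1.1): x += 1.1·cos θ, y += 1.1·sin θ → (-0.2009, -13.4253, 131.4000°)
turn_right(138.1°): centre at ρ to the right, rotate −138.1° → (4.5057, -4.4415, -6.7000° ≡ 353.3000°)

(4.5057, -4.4415, 353.3000°)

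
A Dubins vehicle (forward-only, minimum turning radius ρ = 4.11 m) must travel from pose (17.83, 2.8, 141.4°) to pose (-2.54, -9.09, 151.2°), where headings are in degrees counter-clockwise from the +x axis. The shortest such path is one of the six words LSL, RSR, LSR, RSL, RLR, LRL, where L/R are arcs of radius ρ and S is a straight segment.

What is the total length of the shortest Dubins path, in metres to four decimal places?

26.0839 m

Let ψ = atan2(Δy, Δx) = atan2(-11.89, -20.37) = -149.7278° be the start→goal bearing.
Normalize: d = |goal − start| / ρ = 23.586204/4.11 = 5.738736, α = (θ_start − ψ) mod 360° = 291.1278° = 5.081139 rad, β = (θ_goal − ψ) mod 360° = 300.9278° = 5.252181 rad.
Common terms: sin α = -0.932779, cos α = 0.360450, sin β = -0.857815, cos β = 0.513958, cos(α−β) = 0.985408, d² = 32.933087. Work in radians in the unit-radius frame; every candidate has L = ρ·(t + p + q).
LSL: p² = 2 + d² − 2cos(α−β) + 2d(sin α − sin β) = 32.101883; p = √p² = 5.665852; φ = atan2(cos β − cos α, d + sin α − sin β) = 0.027097 rad; t = (φ − α) mod 2π = 1.229143 rad, q = (β − φ) mod 2π = 5.225085 rad → L = 4.11·(1.229143 + 5.665852 + 5.225085) = 4.11·12.120080 = 49.813529 m
RSR: p² = 2 + d² − 2cos(α−β) + 2d(sin β − sin α) = 33.822659; p = √p² = 5.815725; φ = atan2(cos α − cos β, d − sin α + sin β) = -0.026398 rad; t = (α − φ) mod 2π = 5.107538 rad, q = (φ − β) mod 2π = 1.004606 rad → L = 4.11·(5.107538 + 5.815725 + 1.004606) = 4.11·11.927868 = 49.023538 m
LSR: p² = d² − 2 + 2cos(α−β) + 2d(sin α + sin β) = 12.352412; p = √p² = 3.514600; φ = atan2(−cos α − cos β, d + sin α + sin β) − atan2(−2, p) = 0.299400 rad; t = (φ − α) mod 2π = 1.501446 rad, q = (φ − β) mod 2π = 1.330404 rad → L = 4.11·(1.501446 + 3.514600 + 1.330404) = 4.11·6.346449 = 26.083907 m
RSL: p² = d² − 2 + 2cos(α−β) − 2d(sin α + sin β) = 53.455394; p = √p² = 7.311320; φ = atan2(cos α + cos β, d − sin α − sin β) − atan2(2, p) = -0.151401 rad; t = (α − φ) mod 2π = 5.232540 rad, q = (β − φ) mod 2π = 5.403582 rad → L = 4.11·(5.232540 + 7.311320 + 5.403582) = 4.11·17.947441 = 73.763983 m
RLR: c = (6 − d² + 2cos(α−β) + 2d(sin α − sin β))/8 = -3.227832, |c| > 1 → infeasible
LRL: c = (6 − d² + 2cos(α−β) − 2d(sin α − sin β))/8 = -3.012735, |c| > 1 → infeasible
Shortest: LSR with L = 26.083907 m ≈ 26.0839 m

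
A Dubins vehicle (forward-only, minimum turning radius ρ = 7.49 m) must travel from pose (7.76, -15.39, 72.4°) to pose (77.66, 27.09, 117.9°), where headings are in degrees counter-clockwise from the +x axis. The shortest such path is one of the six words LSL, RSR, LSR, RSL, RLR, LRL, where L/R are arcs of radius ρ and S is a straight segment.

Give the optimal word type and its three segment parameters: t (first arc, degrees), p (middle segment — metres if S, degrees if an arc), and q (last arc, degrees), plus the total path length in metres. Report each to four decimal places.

RSL: t = 48.5180°, p = 68.0306 m, q = 94.0180°, L = 86.6637 m

Let ψ = atan2(Δy, Δx) = atan2(42.48, 69.90) = 31.2881° be the start→goal bearing.
Normalize: d = |goal − start| / ρ = 81.795846/7.49 = 10.920674, α = (θ_start − ψ) mod 360° = 41.1119° = 0.717538 rad, β = (θ_goal − ψ) mod 360° = 86.6119° = 1.511663 rad.
Common terms: sin α = 0.657532, cos α = 0.753427, sin β = 0.998252, cos β = 0.059099, cos(α−β) = 0.700909, d² = 119.261114. Work in radians in the unit-radius frame; every candidate has L = ρ·(t + p + q).
LSL: p² = 2 + d² − 2cos(α−β) + 2d(sin α − sin β) = 112.417500; p = √p² = 10.602712; φ = atan2(cos β − cos α, d + sin α − sin β) = -0.065533 rad; t = (φ − α) mod 2π = 5.500115 rad, q = (β − φ) mod 2π = 1.577195 rad → L = 7.49·(5.500115 + 10.602712 + 1.577195) = 7.49·17.680022 = 132.423365 m
RSR: p² = 2 + d² − 2cos(α−β) + 2d(sin β − sin α) = 127.301090; p = √p² = 11.282778; φ = atan2(cos α − cos β, d − sin α + sin β) = 0.061578 rad; t = (α − φ) mod 2π = 0.655960 rad, q = (φ − β) mod 2π = 4.833100 rad → L = 7.49·(0.655960 + 11.282778 + 4.833100) = 7.49·16.771839 = 125.621074 m
LSR: p² = d² − 2 + 2cos(α−β) + 2d(sin α + sin β) = 154.827480; p = √p² = 12.442969; φ = atan2(−cos α − cos β, d + sin α + sin β) − atan2(−2, p) = 0.094853 rad; t = (φ − α) mod 2π = 5.660500 rad, q = (φ − β) mod 2π = 4.866376 rad → L = 7.49·(5.660500 + 12.442969 + 4.866376) = 7.49·22.969845 = 172.044140 m
RSL: p² = d² − 2 + 2cos(α−β) − 2d(sin α + sin β) = 82.498385; p = √p² = 9.082862; φ = atan2(cos α + cos β, d − sin α − sin β) − atan2(2, p) = -0.129261 rad; t = (α − φ) mod 2π = 0.846798 rad, q = (β − φ) mod 2π = 1.640923 rad → L = 7.49·(0.846798 + 9.082862 + 1.640923) = 7.49·11.570584 = 86.663672 m
RLR: c = (6 − d² + 2cos(α−β) + 2d(sin α − sin β))/8 = -14.912636, |c| > 1 → infeasible
LRL: c = (6 − d² + 2cos(α−β) − 2d(sin α − sin β))/8 = -13.052188, |c| > 1 → infeasible
Shortest: RSL with L = 86.663672 m ≈ 86.6637 m
Convert RSL to answer units (arcs ×180/π): t = 0.846798·180/π = 48.5180°, p = ρ·p = 7.49·9.082862 = 68.0306 m, q = 1.640923·180/π = 94.0180°, L = 86.6637 m.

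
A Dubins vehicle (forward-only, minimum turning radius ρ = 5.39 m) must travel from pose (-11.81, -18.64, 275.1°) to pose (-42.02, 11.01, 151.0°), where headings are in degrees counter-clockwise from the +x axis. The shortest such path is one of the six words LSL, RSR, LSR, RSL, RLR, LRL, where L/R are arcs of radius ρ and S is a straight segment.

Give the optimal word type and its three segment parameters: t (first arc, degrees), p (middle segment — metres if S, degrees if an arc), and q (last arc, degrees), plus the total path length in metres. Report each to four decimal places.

Let ψ = atan2(Δy, Δx) = atan2(29.65, -30.21) = 135.5360° be the start→goal bearing.
Normalize: d = |goal − start| / ρ = 42.329264/5.39 = 7.853296, α = (θ_start − ψ) mod 360° = 139.5640° = 2.435851 rad, β = (θ_goal − ψ) mod 360° = 15.4640° = 0.269898 rad.
Common terms: sin α = 0.648598, cos α = -0.761131, sin β = 0.266633, cos β = 0.963798, cos(α−β) = -0.560639, d² = 61.674254. Work in radians in the unit-radius frame; every candidate has L = ρ·(t + p + q).
LSL: p² = 2 + d² − 2cos(α−β) + 2d(sin α − sin β) = 70.794905; p = √p² = 8.413971; φ = atan2(cos β − cos α, d + sin α − sin β) = 0.206472 rad; t = (φ − α) mod 2π = 4.053806 rad, q = (β − φ) mod 2π = 0.063426 rad → L = 5.39·(4.053806 + 8.413971 + 0.063426) = 5.39·12.531203 = 67.543182 m
RSR: p² = 2 + d² − 2cos(α−β) + 2d(sin β − sin α) = 58.796160; p = √p² = 7.667865; φ = atan2(cos α − cos β, d − sin α + sin β) = -0.226897 rad; t = (α − φ) mod 2π = 2.662749 rad, q = (φ − β) mod 2π = 5.786390 rad → L = 5.39·(2.662749 + 7.667865 + 5.786390) = 5.39·16.117004 = 86.870653 m
LSR: p² = d² − 2 + 2cos(α−β) + 2d(sin α + sin β) = 72.928138; p = √p² = 8.539797; φ = atan2(−cos α − cos β, d + sin α + sin β) − atan2(−2, p) = 0.206943 rad; t = (φ − α) mod 2π = 4.054276 rad, q = (φ − β) mod 2π = 6.220230 rad → L = 5.39·(4.054276 + 8.539797 + 6.220230) = 5.39·18.814304 = 101.409097 m
RSL: p² = d² − 2 + 2cos(α−β) − 2d(sin α + sin β) = 44.177815; p = √p² = 6.646639; φ = atan2(cos α + cos β, d − sin α − sin β) − atan2(2, p) = -0.263083 rad; t = (α − φ) mod 2π = 2.698935 rad, q = (β − φ) mod 2π = 0.532981 rad → L = 5.39·(2.698935 + 6.646639 + 0.532981) = 5.39·9.878555 = 53.245412 m
RLR: c = (6 − d² + 2cos(α−β) + 2d(sin α − sin β))/8 = -6.349520, |c| > 1 → infeasible
LRL: c = (6 − d² + 2cos(α−β) − 2d(sin α − sin β))/8 = -7.849363, |c| > 1 → infeasible
Shortest: RSL with L = 53.245412 m ≈ 53.2454 m
Convert RSL to answer units (arcs ×180/π): t = 2.698935·180/π = 154.6376°, p = ρ·p = 5.39·6.646639 = 35.8254 m, q = 0.532981·180/π = 30.5376°, L = 53.2454 m.

RSL: t = 154.6376°, p = 35.8254 m, q = 30.5376°, L = 53.2454 m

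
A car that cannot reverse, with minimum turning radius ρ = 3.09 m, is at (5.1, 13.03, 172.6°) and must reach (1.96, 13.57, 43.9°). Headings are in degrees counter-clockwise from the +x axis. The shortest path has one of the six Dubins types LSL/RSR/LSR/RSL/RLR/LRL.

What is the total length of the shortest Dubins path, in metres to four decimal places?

Let ψ = atan2(Δy, Δx) = atan2(0.54, -3.14) = 170.2420° be the start→goal bearing.
Normalize: d = |goal − start| / ρ = 3.186095/3.09 = 1.031099, α = (θ_start − ψ) mod 360° = 2.3580° = 0.041154 rad, β = (θ_goal − ψ) mod 360° = 233.6580° = 4.078101 rad.
Common terms: sin α = 0.041143, cos α = 0.999153, sin β = -0.805494, cos β = -0.592604, cos(α−β) = -0.625243, d² = 1.063164. Work in radians in the unit-radius frame; every candidate has L = ρ·(t + p + q).
LSL: p² = 2 + d² − 2cos(α−β) + 2d(sin α − sin β) = 6.059581; p = √p² = 2.461622; φ = atan2(cos β − cos α, d + sin α − sin β) = -0.703158 rad; t = (φ − α) mod 2π = 5.538873 rad, q = (β − φ) mod 2π = 4.781259 rad → L = 3.09·(5.538873 + 2.461622 + 4.781259) = 3.09·12.781753 = 39.495618 m
RSR: p² = 2 + d² − 2cos(α−β) + 2d(sin β − sin α) = 2.567719; p = √p² = 1.602410; φ = atan2(cos α − cos β, d − sin α + sin β) = 1.455425 rad; t = (α − φ) mod 2π = 4.868915 rad, q = (φ − β) mod 2π = 3.660510 rad → L = 3.09·(4.868915 + 1.602410 + 3.660510) = 3.09·10.131834 = 31.307368 m
LSR: p² = d² − 2 + 2cos(α−β) + 2d(sin α + sin β) = -3.763564 < 0 → infeasible
RSL: p² = d² − 2 + 2cos(α−β) − 2d(sin α + sin β) = -0.611078 < 0 → infeasible
RLR: c = (6 − d² + 2cos(α−β) + 2d(sin α − sin β))/8 = 0.679035; p = 2π − arccos c = 5.458837 rad; φ = atan2(cos α − cos β, d − sin α + sin β) = 1.455425 rad; t = (α − φ + p/2) mod 2π = 1.315147 rad, q = (α − β − t + p) mod 2π = 0.106743 rad → L = 3.09·(1.315147 + 5.458837 + 0.106743) = 3.09·6.880727 = 21.261445 m
LRL: c = (6 − d² + 2cos(α−β) − 2d(sin α − sin β))/8 = 0.242552; p = 2π − arccos c = 4.957385 rad; φ = atan2(cos β − cos α, d + sin α − sin β) = -0.703158 rad; t = (φ − α + p/2) mod 2π = 1.734380 rad, q = (β − α − t + p) mod 2π = 0.976766 rad → L = 3.09·(1.734380 + 4.957385 + 0.976766) = 3.09·7.668531 = 23.695761 m
Shortest: RLR with L = 21.261445 m ≈ 21.2614 m

21.2614 m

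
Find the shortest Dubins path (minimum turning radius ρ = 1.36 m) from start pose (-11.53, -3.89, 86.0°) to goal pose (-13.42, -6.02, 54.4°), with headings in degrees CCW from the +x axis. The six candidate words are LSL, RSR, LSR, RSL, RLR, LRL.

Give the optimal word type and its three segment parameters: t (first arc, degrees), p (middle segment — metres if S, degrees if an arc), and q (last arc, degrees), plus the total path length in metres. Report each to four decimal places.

LSL: t = 135.1650°, p = 2.1773 m, q = 193.2350°, L = 9.9724 m

Let ψ = atan2(Δy, Δx) = atan2(-2.13, -1.89) = -131.5834° be the start→goal bearing.
Normalize: d = |goal − start| / ρ = 2.847631/1.36 = 2.093846, α = (θ_start − ψ) mod 360° = 217.5834° = 3.797547 rad, β = (θ_goal − ψ) mod 360° = 185.9834° = 3.246023 rad.
Common terms: sin α = -0.609916, cos α = -0.792466, sin β = -0.104241, cos β = -0.994552, cos(α−β) = 0.851727, d² = 4.384191. Work in radians in the unit-radius frame; every candidate has L = ρ·(t + p + q).
LSL: p² = 2 + d² − 2cos(α−β) + 2d(sin α − sin β) = 2.563125; p = √p² = 1.600976; φ = atan2(cos β − cos α, d + sin α − sin β) = -0.126564 rad; t = (φ − α) mod 2π = 2.359074 rad, q = (β − φ) mod 2π = 3.372587 rad → L = 1.36·(2.359074 + 1.600976 + 3.372587) = 1.36·7.332638 = 9.972387 m
RSR: p² = 2 + d² − 2cos(α−β) + 2d(sin β − sin α) = 6.798349; p = √p² = 2.607364; φ = atan2(cos α − cos β, d − sin α + sin β) = 0.077584 rad; t = (α − φ) mod 2π = 3.719963 rad, q = (φ − β) mod 2π = 3.114746 rad → L = 1.36·(3.719963 + 2.607364 + 3.114746) = 1.36·9.442074 = 12.841220 m
LSR: p² = d² − 2 + 2cos(α−β) + 2d(sin α + sin β) = 1.096978; p = √p² = 1.047367; φ = atan2(−cos α − cos β, d + sin α + sin β) − atan2(−2, p) = 2.001706 rad; t = (φ − α) mod 2π = 4.487344 rad, q = (φ − β) mod 2π = 5.038868 rad → L = 1.36·(4.487344 + 1.047367 + 5.038868) = 1.36·10.573580 = 14.380069 m
RSL: p² = d² − 2 + 2cos(α−β) − 2d(sin α + sin β) = 7.078312; p = √p² = 2.660510; φ = atan2(cos α + cos β, d − sin α − sin β) − atan2(2, p) = -1.211368 rad; t = (α − φ) mod 2π = 5.008914 rad, q = (β − φ) mod 2π = 4.457390 rad → L = 1.36·(5.008914 + 2.660510 + 4.457390) = 1.36·12.126815 = 16.492468 m
RLR: c = (6 − d² + 2cos(α−β) + 2d(sin α − sin β))/8 = 0.150206; p = 2π − arccos c = 4.863166 rad; φ = atan2(cos α − cos β, d − sin α + sin β) = 0.077584 rad; t = (α − φ + p/2) mod 2π = 6.151546 rad, q = (α − β − t + p) mod 2π = 5.546329 rad → L = 1.36·(6.151546 + 4.863166 + 5.546329) = 1.36·16.561041 = 22.523016 m
LRL: c = (6 − d² + 2cos(α−β) − 2d(sin α − sin β))/8 = 0.679609; p = 2π − arccos c = 5.459619 rad; φ = atan2(cos β − cos α, d + sin α − sin β) = -0.126564 rad; t = (φ − α + p/2) mod 2π = 5.088884 rad, q = (β − α − t + p) mod 2π = 6.102397 rad → L = 1.36·(5.088884 + 5.459619 + 6.102397) = 1.36·16.650899 = 22.645223 m
Shortest: LSL with L = 9.972387 m ≈ 9.9724 m
Convert LSL to answer units (arcs ×180/π): t = 2.359074·180/π = 135.1650°, p = ρ·p = 1.36·1.600976 = 2.1773 m, q = 3.372587·180/π = 193.2350°, L = 9.9724 m.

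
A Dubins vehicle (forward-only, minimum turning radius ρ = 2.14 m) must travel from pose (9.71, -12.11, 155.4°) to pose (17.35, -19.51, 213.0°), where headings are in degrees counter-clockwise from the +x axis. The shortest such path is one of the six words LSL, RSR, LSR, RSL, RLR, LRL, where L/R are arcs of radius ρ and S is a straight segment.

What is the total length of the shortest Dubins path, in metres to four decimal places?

Let ψ = atan2(Δy, Δx) = atan2(-7.40, 7.64) = -44.0858° be the start→goal bearing.
Normalize: d = |goal − start| / ρ = 10.636240/2.14 = 4.970206, α = (θ_start − ψ) mod 360° = 199.4858° = 3.481684 rad, β = (θ_goal − ψ) mod 360° = 257.0858° = 4.486993 rad.
Common terms: sin α = -0.333573, cos α = -0.942724, sin β = -0.974706, cos β = -0.223492, cos(α−β) = 0.535827, d² = 24.702943. Work in radians in the unit-radius frame; every candidate has L = ρ·(t + p + q).
LSL: p² = 2 + d² − 2cos(α−β) + 2d(sin α − sin β) = 32.004414; p = √p² = 5.657244; φ = atan2(cos β − cos α, d + sin α − sin β) = 0.127480 rad; t = (φ − α) mod 2π = 2.928981 rad, q = (β − φ) mod 2π = 4.359514 rad → L = 2.14·(2.928981 + 5.657244 + 4.359514) = 2.14·12.945739 = 27.703882 m
RSR: p² = 2 + d² − 2cos(α−β) + 2d(sin β − sin α) = 19.258166; p = √p² = 4.388413; φ = atan2(cos α − cos β, d − sin α + sin β) = -0.164636 rad; t = (α − φ) mod 2π = 3.646320 rad, q = (φ − β) mod 2π = 1.631556 rad → L = 2.14·(3.646320 + 4.388413 + 1.631556) = 2.14·9.666288 = 20.685857 m
LSR: p² = d² − 2 + 2cos(α−β) + 2d(sin α + sin β) = 10.769769; p = √p² = 3.281733; φ = atan2(−cos α − cos β, d + sin α + sin β) − atan2(−2, p) = 0.855643 rad; t = (φ − α) mod 2π = 3.657144 rad, q = (φ − β) mod 2π = 2.651835 rad → L = 2.14·(3.657144 + 3.281733 + 2.651835) = 2.14·9.590711 = 20.524122 m
RSL: p² = d² − 2 + 2cos(α−β) − 2d(sin α + sin β) = 36.779425; p = √p² = 6.064604; φ = atan2(cos α + cos β, d − sin α − sin β) − atan2(2, p) = -0.502206 rad; t = (α − φ) mod 2π = 3.983890 rad, q = (β − φ) mod 2π = 4.989200 rad → L = 2.14·(3.983890 + 6.064604 + 4.989200) = 2.14·15.037694 = 32.180665 m
RLR: c = (6 − d² + 2cos(α−β) + 2d(sin α − sin β))/8 = -1.407271, |c| > 1 → infeasible
LRL: c = (6 − d² + 2cos(α−β) − 2d(sin α − sin β))/8 = -3.000552, |c| > 1 → infeasible
Shortest: LSR with L = 20.524122 m ≈ 20.5241 m

20.5241 m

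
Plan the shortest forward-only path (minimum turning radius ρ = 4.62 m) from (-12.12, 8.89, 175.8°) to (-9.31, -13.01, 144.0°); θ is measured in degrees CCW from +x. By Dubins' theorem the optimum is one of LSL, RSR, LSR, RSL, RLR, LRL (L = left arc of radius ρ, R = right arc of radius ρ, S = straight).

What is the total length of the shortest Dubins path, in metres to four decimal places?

39.2954 m

Let ψ = atan2(Δy, Δx) = atan2(-21.90, 2.81) = -82.6883° be the start→goal bearing.
Normalize: d = |goal − start| / ρ = 22.079540/4.62 = 4.779121, α = (θ_start − ψ) mod 360° = 258.4883° = 4.511472 rad, β = (θ_goal − ψ) mod 360° = 226.6883° = 3.956457 rad.
Common terms: sin α = -0.979884, cos α = -0.199568, sin β = -0.727633, cos β = -0.685967, cos(α−β) = 0.849893, d² = 22.840000. Work in radians in the unit-radius frame; every candidate has L = ρ·(t + p + q).
LSL: p² = 2 + d² − 2cos(α−β) + 2d(sin α − sin β) = 20.729136; p = √p² = 4.552926; φ = atan2(cos β − cos α, d + sin α − sin β) = -0.107036 rad; t = (φ − α) mod 2π = 1.664677 rad, q = (β − φ) mod 2π = 4.063494 rad → L = 4.62·(1.664677 + 4.552926 + 4.063494) = 4.62·10.281097 = 47.498667 m
RSR: p² = 2 + d² − 2cos(α−β) + 2d(sin β − sin α) = 25.551294; p = √p² = 5.054829; φ = atan2(cos α − cos β, d − sin α + sin β) = 0.096374 rad; t = (α − φ) mod 2π = 4.415098 rad, q = (φ − β) mod 2π = 2.423102 rad → L = 4.62·(4.415098 + 5.054829 + 2.423102) = 4.62·11.893029 = 54.945793 m
LSR: p² = d² − 2 + 2cos(α−β) + 2d(sin α + sin β) = 6.218927; p = √p² = 2.493778; φ = atan2(−cos α − cos β, d + sin α + sin β) − atan2(−2, p) = 0.956643 rad; t = (φ − α) mod 2π = 2.728356 rad, q = (φ − β) mod 2π = 3.283371 rad → L = 4.62·(2.728356 + 2.493778 + 3.283371) = 4.62·8.505505 = 39.295433 m
RSL: p² = d² − 2 + 2cos(α−β) − 2d(sin α + sin β) = 38.860644; p = √p² = 6.233831; φ = atan2(cos α + cos β, d − sin α − sin β) − atan2(2, p) = -0.446134 rad; t = (α − φ) mod 2π = 4.957606 rad, q = (β − φ) mod 2π = 4.402591 rad → L = 4.62·(4.957606 + 6.233831 + 4.402591) = 4.62·15.594027 = 72.044406 m
RLR: c = (6 − d² + 2cos(α−β) + 2d(sin α − sin β))/8 = -2.193912, |c| > 1 → infeasible
LRL: c = (6 − d² + 2cos(α−β) − 2d(sin α − sin β))/8 = -1.591142, |c| > 1 → infeasible
Shortest: LSR with L = 39.295433 m ≈ 39.2954 m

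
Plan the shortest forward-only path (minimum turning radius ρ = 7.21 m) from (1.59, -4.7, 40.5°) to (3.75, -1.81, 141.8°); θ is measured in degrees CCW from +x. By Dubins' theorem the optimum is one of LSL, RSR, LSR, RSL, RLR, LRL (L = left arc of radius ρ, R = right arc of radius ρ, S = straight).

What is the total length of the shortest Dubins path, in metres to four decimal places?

Let ψ = atan2(Δy, Δx) = atan2(2.89, 2.16) = 53.2254° be the start→goal bearing.
Normalize: d = |goal − start| / ρ = 3.608005/7.21 = 0.500417, α = (θ_start − ψ) mod 360° = 347.2746° = 6.061085 rad, β = (θ_goal − ψ) mod 360° = 88.5746° = 1.545919 rad.
Common terms: sin α = -0.220278, cos α = 0.975437, sin β = 0.999691, cos β = 0.024875, cos(α−β) = -0.195946, d² = 0.250417. Work in radians in the unit-radius frame; every candidate has L = ρ·(t + p + q).
LSL: p² = 2 + d² − 2cos(α−β) + 2d(sin α − sin β) = 1.421323; p = √p² = 1.192193; φ = atan2(cos β − cos α, d + sin α − sin β) = -2.218747 rad; t = (φ − α) mod 2π = 4.286538 rad, q = (β − φ) mod 2π = 3.764666 rad → L = 7.21·(4.286538 + 1.192193 + 3.764666) = 7.21·9.243397 = 66.644889 m
RSR: p² = 2 + d² − 2cos(α−β) + 2d(sin β − sin α) = 3.863295; p = √p² = 1.965527; φ = atan2(cos α − cos β, d − sin α + sin β) = 0.504782 rad; t = (α − φ) mod 2π = 5.556303 rad, q = (φ − β) mod 2π = 5.242049 rad → L = 7.21·(5.556303 + 1.965527 + 5.242049) = 7.21·12.763879 = 92.027566 m
LSR: p² = d² − 2 + 2cos(α−β) + 2d(sin α + sin β) = -1.361413 < 0 → infeasible
RSL: p² = d² − 2 + 2cos(α−β) − 2d(sin α + sin β) = -2.921537 < 0 → infeasible
RLR: c = (6 − d² + 2cos(α−β) + 2d(sin α − sin β))/8 = 0.517088; p = 2π − arccos c = 5.255834 rad; φ = atan2(cos α − cos β, d − sin α + sin β) = 0.504782 rad; t = (α − φ + p/2) mod 2π = 1.901035 rad, q = (α − β − t + p) mod 2π = 1.586781 rad → L = 7.21·(1.901035 + 5.255834 + 1.586781) = 7.21·8.743650 = 63.041719 m
LRL: c = (6 − d² + 2cos(α−β) − 2d(sin α − sin β))/8 = 0.822335; p = 2π − arccos c = 5.677891 rad; φ = atan2(cos β − cos α, d + sin α − sin β) = -2.218747 rad; t = (φ − α + p/2) mod 2π = 0.842298 rad, q = (β − α − t + p) mod 2π = 0.320426 rad → L = 7.21·(0.842298 + 5.677891 + 0.320426) = 7.21·6.840615 = 49.320833 m
Shortest: LRL with L = 49.320833 m ≈ 49.3208 m

49.3208 m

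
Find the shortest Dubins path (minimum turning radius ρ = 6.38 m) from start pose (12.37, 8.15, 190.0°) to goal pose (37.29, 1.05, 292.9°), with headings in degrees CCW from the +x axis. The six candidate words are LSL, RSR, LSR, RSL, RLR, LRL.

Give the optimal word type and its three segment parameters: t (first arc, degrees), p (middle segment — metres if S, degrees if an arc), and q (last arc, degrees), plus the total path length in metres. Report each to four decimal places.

LSR: t = 203.9800°, p = 13.0281 m, q = 101.0800°, L = 46.9972 m

Let ψ = atan2(Δy, Δx) = atan2(-7.10, 24.92) = -15.9029° be the start→goal bearing.
Normalize: d = |goal − start| / ρ = 25.911704/6.38 = 4.061396, α = (θ_start − ψ) mod 360° = 205.9029° = 3.593683 rad, β = (θ_goal − ψ) mod 360° = 308.8029° = 5.389627 rad.
Common terms: sin α = -0.436847, cos α = -0.899536, sin β = -0.779307, cos β = 0.626643, cos(α−β) = -0.223250, d² = 16.494934. Work in radians in the unit-radius frame; every candidate has L = ρ·(t + p + q).
LSL: p² = 2 + d² − 2cos(α−β) + 2d(sin α − sin β) = 21.723163; p = √p² = 4.660811; φ = atan2(cos β − cos α, d + sin α − sin β) = 0.333603 rad; t = (φ − α) mod 2π = 3.023105 rad, q = (β − φ) mod 2π = 5.056024 rad → L = 6.38·(3.023105 + 4.660811 + 5.056024) = 6.38·12.739940 = 81.280820 m
RSR: p² = 2 + d² − 2cos(α−β) + 2d(sin β − sin α) = 16.159706; p = √p² = 4.019914; φ = atan2(cos α − cos β, d − sin α + sin β) = -0.389423 rad; t = (α − φ) mod 2π = 3.983106 rad, q = (φ − β) mod 2π = 0.504136 rad → L = 6.38·(3.983106 + 4.019914 + 0.504136) = 6.38·8.507155 = 54.275650 m
LSR: p² = d² − 2 + 2cos(α−β) + 2d(sin α + sin β) = 4.169874; p = √p² = 2.042027; φ = atan2(−cos α − cos β, d + sin α + sin β) − atan2(−2, p) = 0.870621 rad; t = (φ − α) mod 2π = 3.560123 rad, q = (φ − β) mod 2π = 1.764179 rad → L = 6.38·(3.560123 + 2.042027 + 1.764179) = 6.38·7.366329 = 46.997177 m
RSL: p² = d² − 2 + 2cos(α−β) − 2d(sin α + sin β) = 23.926994; p = √p² = 4.891523; φ = atan2(cos α + cos β, d − sin α − sin β) − atan2(2, p) = -0.439792 rad; t = (α − φ) mod 2π = 4.033475 rad, q = (β − φ) mod 2π = 5.829419 rad → L = 6.38·(4.033475 + 4.891523 + 5.829419) = 6.38·14.754417 = 94.133182 m
RLR: c = (6 − d² + 2cos(α−β) + 2d(sin α − sin β))/8 = -1.019963, |c| > 1 → infeasible
LRL: c = (6 − d² + 2cos(α−β) − 2d(sin α − sin β))/8 = -1.715395, |c| > 1 → infeasible
Shortest: LSR with L = 46.997177 m ≈ 46.9972 m
Convert LSR to answer units (arcs ×180/π): t = 3.560123·180/π = 203.9800°, p = ρ·p = 6.38·2.042027 = 13.0281 m, q = 1.764179·180/π = 101.0800°, L = 46.9972 m.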